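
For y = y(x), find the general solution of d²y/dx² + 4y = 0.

Characteristic equation r² + 4 = 0 has discriminant (0)² - 4·(4) = -16 < 0, so r = ± 2i.
Hence y_h = C1*cos(2*x) + C2*sin(2*x).

y = C1*cos(2*x) + C2*sin(2*x)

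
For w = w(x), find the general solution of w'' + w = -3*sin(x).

Characteristic equation r² + 1 = 0 has discriminant (0)² - 4·(1) = -4 < 0, so r = ± i.
Hence w_h = C1*cos(x) + C2*sin(x).
Since ±1i are characteristic roots, multiply the trial by x. Try w_p = x*(A*cos(x) + B*sin(x)). Substituting and equating the coefficients of cos(x) and sin(x) gives A = 3/2, B = 0, so w_p = 3*x*cos(x)/2.

w = C1*cos(x) + C2*sin(x) + 3*x*cos(x)/2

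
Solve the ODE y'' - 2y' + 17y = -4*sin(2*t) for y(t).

y = -52*sin(2*t)/185 - 16*cos(2*t)/185 + C1*cos(4*t)*exp(t) + C2*exp(t)*sin(4*t)

Characteristic equation r² - 2r + 17 = 0 has discriminant (-2)² - 4·(17) = -64 < 0, so r = 1 ± 4i.
Hence y_h = C1*cos(4*t)*exp(t) + C2*exp(t)*sin(4*t).
Try y_p = A*cos(2*t) + B*sin(2*t). Substituting and equating the coefficients of cos(2t) and sin(2t) gives A = -16/185, B = -52/185, so y_p = -52*sin(2*t)/185 - 16*cos(2*t)/185.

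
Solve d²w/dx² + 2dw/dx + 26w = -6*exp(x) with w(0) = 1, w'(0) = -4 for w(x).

w = -6*exp(x)/29 - 15*exp(-x)*sin(5*x)/29 + 35*cos(5*x)*exp(-x)/29

Characteristic equation r² + 2r + 26 = 0 has discriminant (2)² - 4·(26) = -100 < 0, so r = -1 ± 5i.
Hence w_h = C1*cos(5*x)*exp(-x) + C2*exp(-x)*sin(5*x).
Try w_p = A*exp(x). Substituting into the equation and dividing by exp(x) gives A = -6/29, so w_p = -6*exp(x)/29.
General solution: w = -6*exp(x)/29 + C1*cos(5*x)*exp(-x) + C2*exp(-x)*sin(5*x).
Apply the initial conditions: w(0) = -6/29 + C1 = 1 and w'(0) = -6/29 - C1 + 5*C2 = -4. Solving gives C1 = 35/29, C2 = -15/29.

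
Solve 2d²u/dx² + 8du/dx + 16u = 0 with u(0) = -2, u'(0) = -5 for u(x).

Divide through by 2: u'' + 4u' + 8u = 0.
Characteristic equation r² + 4r + 8 = 0 has discriminant (4)² - 4·(8) = -16 < 0, so r = -2 ± 2i.
Hence u_h = C1*cos(2*x)*exp(-2*x) + C2*exp(-2*x)*sin(2*x).
Apply the initial conditions: u(0) = C1 = -2 and u'(0) = -2*C1 + 2*C2 = -5. Solving gives C1 = -2, C2 = -9/2.

u = -2*cos(2*x)*exp(-2*x) - 9*exp(-2*x)*sin(2*x)/2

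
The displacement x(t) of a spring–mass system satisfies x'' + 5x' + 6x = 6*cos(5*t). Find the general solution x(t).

Characteristic equation r² + 5r + 6 = 0 factors as (r + 2)(r + 3) = 0, so r = -2, -3.
Hence x_h = C1*exp(-2*t) + C2*exp(-3*t).
Try x_p = A*cos(5*t) + B*sin(5*t). Substituting and equating the coefficients of cos(5t) and sin(5t) gives A = -57/493, B = 75/493, so x_p = -57*cos(5*t)/493 + 75*sin(5*t)/493.

x = -57*cos(5*t)/493 + 75*sin(5*t)/493 + C1*exp(-2*t) + C2*exp(-3*t)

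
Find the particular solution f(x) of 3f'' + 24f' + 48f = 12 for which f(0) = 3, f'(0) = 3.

f = 1/4 + 11*exp(-4*x)/4 + 14*x*exp(-4*x)

Divide through by 3: f'' + 8f' + 16f = 4.
Characteristic equation r² + 8r + 16 = 0 has discriminant (8)² - 4·(16) = 0, so r = -4 is a repeated root.
Hence f_h = (C1 + C2*x)*exp(-4*x).
For the particular solution try f_p = A0. Substituting and matching coefficients of each power of x gives A0 = 1/4, so f_p = 1/4.
General solution: f = 1/4 + C1*exp(-4*x) + C2*x*exp(-4*x).
Apply the initial conditions: f(0) = 1/4 + C1 = 3 and f'(0) = C2 - 4*C1 = 3. Solving gives C1 = 11/4, C2 = 14.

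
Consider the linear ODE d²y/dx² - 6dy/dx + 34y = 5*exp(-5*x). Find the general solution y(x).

y = 5*exp(-5*x)/89 + C1*cos(5*x)*exp(3*x) + C2*exp(3*x)*sin(5*x)

Characteristic equation r² - 6r + 34 = 0 has discriminant (-6)² - 4·(34) = -100 < 0, so r = 3 ± 5i.
Hence y_h = C1*cos(5*x)*exp(3*x) + C2*exp(3*x)*sin(5*x).
Try y_p = A*exp(-5*x). Substituting into the equation and dividing by exp(-5*x) gives A = 5/89, so y_p = 5*exp(-5*x)/89.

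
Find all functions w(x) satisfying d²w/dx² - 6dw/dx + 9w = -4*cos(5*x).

Characteristic equation r² - 6r + 9 = 0 has discriminant (-6)² - 4·(9) = 0, so r = 3 is a repeated root.
Hence w_h = (C1 + C2*x)*exp(3*x).
Try w_p = A*cos(5*x) + B*sin(5*x). Substituting and equating the coefficients of cos(5x) and sin(5x) gives A = 16/289, B = 30/289, so w_p = 16*cos(5*x)/289 + 30*sin(5*x)/289.

w = 16*cos(5*x)/289 + 30*sin(5*x)/289 + C1*exp(3*x) + C2*x*exp(3*x)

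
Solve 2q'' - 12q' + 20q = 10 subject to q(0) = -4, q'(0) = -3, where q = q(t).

q = 1/2 - 9*cos(t)*exp(3*t)/2 + 21*exp(3*t)*sin(t)/2

Divide through by 2: q'' - 6q' + 10q = 5.
Characteristic equation r² - 6r + 10 = 0 has discriminant (-6)² - 4·(10) = -4 < 0, so r = 3 ± i.
Hence q_h = C1*cos(t)*exp(3*t) + C2*exp(3*t)*sin(t).
For the particular solution try q_p = A0. Substituting and matching coefficients of each power of t gives A0 = 1/2, so q_p = 1/2.
General solution: q = 1/2 + C1*cos(t)*exp(3*t) + C2*exp(3*t)*sin(t).
Apply the initial conditions: q(0) = 1/2 + C1 = -4 and q'(0) = C2 + 3*C1 = -3. Solving gives C1 = -9/2, C2 = 21/2.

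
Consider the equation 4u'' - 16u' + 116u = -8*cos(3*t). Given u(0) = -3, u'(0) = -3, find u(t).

u = -5*cos(3*t)/68 + 3*sin(3*t)/68 - 199*cos(5*t)*exp(2*t)/68 + 37*exp(2*t)*sin(5*t)/68

Divide through by 4: u'' - 4u' + 29u = -2*cos(3*t).
Characteristic equation r² - 4r + 29 = 0 has discriminant (-4)² - 4·(29) = -100 < 0, so r = 2 ± 5i.
Hence u_h = C1*cos(5*t)*exp(2*t) + C2*exp(2*t)*sin(5*t).
Try u_p = A*cos(3*t) + B*sin(3*t). Substituting and equating the coefficients of cos(3t) and sin(3t) gives A = -5/68, B = 3/68, so u_p = -5*cos(3*t)/68 + 3*sin(3*t)/68.
General solution: u = -5*cos(3*t)/68 + 3*sin(3*t)/68 + C1*cos(5*t)*exp(2*t) + C2*exp(2*t)*sin(5*t).
Apply the initial conditions: u(0) = -5/68 + C1 = -3 and u'(0) = 9/68 + 2*C1 + 5*C2 = -3. Solving gives C1 = -199/68, C2 = 37/68.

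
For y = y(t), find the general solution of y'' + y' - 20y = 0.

Characteristic equation r² + r - 20 = 0 factors as (r - 4)(r + 5) = 0, so r = 4, -5.
Hence y_h = C1*exp(4*t) + C2*exp(-5*t).

y = C1*exp(4*t) + C2*exp(-5*t)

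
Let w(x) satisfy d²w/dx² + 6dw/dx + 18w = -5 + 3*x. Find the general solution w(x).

Characteristic equation r² + 6r + 18 = 0 has discriminant (6)² - 4·(18) = -36 < 0, so r = -3 ± 3i.
Hence w_h = C1*cos(3*x)*exp(-3*x) + C2*exp(-3*x)*sin(3*x).
For the particular solution try w_p = A0 + A1*x. Substituting and matching coefficients of each power of x gives A0 = -1/3, A1 = 1/6, so w_p = -1/3 + x/6.

w = -1/3 + x/6 + C1*cos(3*x)*exp(-3*x) + C2*exp(-3*x)*sin(3*x)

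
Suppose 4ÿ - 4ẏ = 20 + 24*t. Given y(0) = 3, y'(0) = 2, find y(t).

Divide through by 4: y'' - y' = 5 + 6*t.
Characteristic equation r² - r = 0 factors as (r - 1)r = 0, so r = 1, 0.
Hence y_h = C1*exp(t) + C2.
Since 0 is a characteristic root (multiplicity 1), multiply the polynomial trial by t: try y_p = t*(A0 + A1*t). Substituting and matching coefficients of each power of t gives A0 = -11, A1 = -3, so y_p = -11*t - 3*t^2.
General solution: y = C2 - 11*t - 3*t^2 + C1*exp(t).
Apply the initial conditions: y(0) = C1 + C2 = 3 and y'(0) = -11 + C1 = 2. Solving gives C1 = 13, C2 = -10.

y = -10 - 11*t - 3*t**2 + 13*exp(t)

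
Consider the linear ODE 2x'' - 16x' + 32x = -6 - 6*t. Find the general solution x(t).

Divide through by 2: x'' - 8x' + 16x = -3 - 3*t.
Characteristic equation r² - 8r + 16 = 0 has discriminant (-8)² - 4·(16) = 0, so r = 4 is a repeated root.
Hence x_h = (C1 + C2*t)*exp(4*t).
For the particular solution try x_p = A0 + A1*t. Substituting and matching coefficients of each power of t gives A0 = -9/32, A1 = -3/16, so x_p = -9/32 - 3*t/16.

x = -9/32 - 3*t/16 + C1*exp(4*t) + C2*t*exp(4*t)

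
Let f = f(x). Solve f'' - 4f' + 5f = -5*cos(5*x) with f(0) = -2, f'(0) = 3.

Characteristic equation r² - 4r + 5 = 0 has discriminant (-4)² - 4·(5) = -4 < 0, so r = 2 ± i.
Hence f_h = C1*cos(x)*exp(2*x) + C2*exp(2*x)*sin(x).
Try f_p = A*cos(5*x) + B*sin(5*x). Substituting and equating the coefficients of cos(5x) and sin(5x) gives A = 1/8, B = 1/8, so f_p = cos(5*x)/8 + sin(5*x)/8.
General solution: f = cos(5*x)/8 + sin(5*x)/8 + C1*cos(x)*exp(2*x) + C2*exp(2*x)*sin(x).
Apply the initial conditions: f(0) = 1/8 + C1 = -2 and f'(0) = 5/8 + C2 + 2*C1 = 3. Solving gives C1 = -17/8, C2 = 53/8.

f = cos(5*x)/8 + sin(5*x)/8 - 17*cos(x)*exp(2*x)/8 + 53*exp(2*x)*sin(x)/8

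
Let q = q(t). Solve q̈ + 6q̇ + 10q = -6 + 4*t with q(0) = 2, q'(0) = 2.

q = -21/25 + 2*t/5 + 71*cos(t)*exp(-3*t)/25 + 253*exp(-3*t)*sin(t)/25

Characteristic equation r² + 6r + 10 = 0 has discriminant (6)² - 4·(10) = -4 < 0, so r = -3 ± i.
Hence q_h = C1*cos(t)*exp(-3*t) + C2*exp(-3*t)*sin(t).
For the particular solution try q_p = A0 + A1*t. Substituting and matching coefficients of each power of t gives A0 = -21/25, A1 = 2/5, so q_p = -21/25 + 2*t/5.
General solution: q = -21/25 + 2*t/5 + C1*cos(t)*exp(-3*t) + C2*exp(-3*t)*sin(t).
Apply the initial conditions: q(0) = -21/25 + C1 = 2 and q'(0) = 2/5 + C2 - 3*C1 = 2. Solving gives C1 = 71/25, C2 = 253/25.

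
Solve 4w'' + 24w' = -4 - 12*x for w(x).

w = C2 - x**2/4 - x/12 + C1*exp(-6*x)

Divide through by 4: w'' + 6w' = -1 - 3*x.
Characteristic equation r² + 6r = 0 factors as (r + 6)r = 0, so r = -6, 0.
Hence w_h = C1*exp(-6*x) + C2.
Since 0 is a characteristic root (multiplicity 1), multiply the polynomial trial by x: try w_p = x*(A0 + A1*x). Substituting and matching coefficients of each power of x gives A0 = -1/12, A1 = -1/4, so w_p = -x^2/4 - x/12.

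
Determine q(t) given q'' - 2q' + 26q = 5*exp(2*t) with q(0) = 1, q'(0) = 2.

q = 5*exp(2*t)/26 + 21*cos(5*t)*exp(t)/26 + 21*exp(t)*sin(5*t)/130

Characteristic equation r² - 2r + 26 = 0 has discriminant (-2)² - 4·(26) = -100 < 0, so r = 1 ± 5i.
Hence q_h = C1*cos(5*t)*exp(t) + C2*exp(t)*sin(5*t).
Try q_p = A*exp(2*t). Substituting into the equation and dividing by exp(2*t) gives A = 5/26, so q_p = 5*exp(2*t)/26.
General solution: q = 5*exp(2*t)/26 + C1*cos(5*t)*exp(t) + C2*exp(t)*sin(5*t).
Apply the initial conditions: q(0) = 5/26 + C1 = 1 and q'(0) = 5/13 + C1 + 5*C2 = 2. Solving gives C1 = 21/26, C2 = 21/130.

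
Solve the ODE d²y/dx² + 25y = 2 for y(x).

y = 2/25 + C1*cos(5*x) + C2*sin(5*x)

Characteristic equation r² + 25 = 0 has discriminant (0)² - 4·(25) = -100 < 0, so r = ± 5i.
Hence y_h = C1*cos(5*x) + C2*sin(5*x).
For the particular solution try y_p = A0. Substituting and matching coefficients of each power of x gives A0 = 2/25, so y_p = 2/25.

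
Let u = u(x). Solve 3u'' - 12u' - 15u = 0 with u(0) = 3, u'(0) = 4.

u = 7*exp(5*x)/6 + 11*exp(-x)/6

Divide through by 3: u'' - 4u' - 5u = 0.
Characteristic equation r² - 4r - 5 = 0 factors as (r + 1)(r - 5) = 0, so r = -1, 5.
Hence u_h = C1*exp(-x) + C2*exp(5*x).
Apply the initial conditions: u(0) = C1 + C2 = 3 and u'(0) = -C1 + 5*C2 = 4. Solving gives C1 = 11/6, C2 = 7/6.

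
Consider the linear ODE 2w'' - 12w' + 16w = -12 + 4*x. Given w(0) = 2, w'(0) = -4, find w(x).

Divide through by 2: w'' - 6w' + 8w = -6 + 2*x.
Characteristic equation r² - 6r + 8 = 0 factors as (r - 4)(r - 2) = 0, so r = 4, 2.
Hence w_h = C1*exp(4*x) + C2*exp(2*x).
For the particular solution try w_p = A0 + A1*x. Substituting and matching coefficients of each power of x gives A0 = -9/16, A1 = 1/4, so w_p = -9/16 + x/4.
General solution: w = -9/16 + x/4 + C1*exp(4*x) + C2*exp(2*x).
Apply the initial conditions: w(0) = -9/16 + C1 + C2 = 2 and w'(0) = 1/4 + 2*C2 + 4*C1 = -4. Solving gives C1 = -75/16, C2 = 29/4.

w = -9/16 - 75*exp(4*x)/16 + x/4 + 29*exp(2*x)/4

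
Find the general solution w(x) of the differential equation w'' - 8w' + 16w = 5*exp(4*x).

Characteristic equation r² - 8r + 16 = 0 has discriminant (-8)² - 4·(16) = 0, so r = 4 is a repeated root.
Hence w_h = (C1 + C2*x)*exp(4*x).
Since exp(4*x) solves the homogeneous equation (r = 4 is a root of multiplicity 2), multiply the trial by x^2. Try w_p = A*x^2*exp(4*x). Substituting into the equation and dividing by exp(4*x) gives A = 5/2, so w_p = 5*x^2*exp(4*x)/2.

w = C1*exp(4*x) + 5*x**2*exp(4*x)/2 + C2*x*exp(4*x)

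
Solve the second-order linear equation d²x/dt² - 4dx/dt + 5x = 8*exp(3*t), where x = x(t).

x = 4*exp(3*t) + C1*cos(t)*exp(2*t) + C2*exp(2*t)*sin(t)

Characteristic equation r² - 4r + 5 = 0 has discriminant (-4)² - 4·(5) = -4 < 0, so r = 2 ± i.
Hence x_h = C1*cos(t)*exp(2*t) + C2*exp(2*t)*sin(t).
Try x_p = A*exp(3*t). Substituting into the equation and dividing by exp(3*t) gives A = 4, so x_p = 4*exp(3*t).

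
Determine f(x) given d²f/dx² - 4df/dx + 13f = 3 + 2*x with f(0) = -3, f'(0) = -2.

Characteristic equation r² - 4r + 13 = 0 has discriminant (-4)² - 4·(13) = -36 < 0, so r = 2 ± 3i.
Hence f_h = C1*cos(3*x)*exp(2*x) + C2*exp(2*x)*sin(3*x).
For the particular solution try f_p = A0 + A1*x. Substituting and matching coefficients of each power of x gives A0 = 47/169, A1 = 2/13, so f_p = 47/169 + 2*x/13.
General solution: f = 47/169 + 2*x/13 + C1*cos(3*x)*exp(2*x) + C2*exp(2*x)*sin(3*x).
Apply the initial conditions: f(0) = 47/169 + C1 = -3 and f'(0) = 2/13 + 2*C1 + 3*C2 = -2. Solving gives C1 = -554/169, C2 = 248/169.

f = 47/169 + 2*x/13 - 554*cos(3*x)*exp(2*x)/169 + 248*exp(2*x)*sin(3*x)/169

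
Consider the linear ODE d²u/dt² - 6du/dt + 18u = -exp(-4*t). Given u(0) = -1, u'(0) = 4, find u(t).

Characteristic equation r² - 6r + 18 = 0 has discriminant (-6)² - 4·(18) = -36 < 0, so r = 3 ± 3i.
Hence u_h = C1*cos(3*t)*exp(3*t) + C2*exp(3*t)*sin(3*t).
Try u_p = A*exp(-4*t). Substituting into the equation and dividing by exp(-4*t) gives A = -1/58, so u_p = -exp(-4*t)/58.
General solution: u = -exp(-4*t)/58 + C1*cos(3*t)*exp(3*t) + C2*exp(3*t)*sin(3*t).
Apply the initial conditions: u(0) = -1/58 + C1 = -1 and u'(0) = 2/29 + 3*C1 + 3*C2 = 4. Solving gives C1 = -57/58, C2 = 133/58.

u = -exp(-4*t)/58 - 57*cos(3*t)*exp(3*t)/58 + 133*exp(3*t)*sin(3*t)/58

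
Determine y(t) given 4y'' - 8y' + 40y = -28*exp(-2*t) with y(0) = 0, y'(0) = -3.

Divide through by 4: y'' - 2y' + 10y = -7*exp(-2*t).
Characteristic equation r² - 2r + 10 = 0 has discriminant (-2)² - 4·(10) = -36 < 0, so r = 1 ± 3i.
Hence y_h = C1*cos(3*t)*exp(t) + C2*exp(t)*sin(3*t).
Try y_p = A*exp(-2*t). Substituting into the equation and dividing by exp(-2*t) gives A = -7/18, so y_p = -7*exp(-2*t)/18.
General solution: y = -7*exp(-2*t)/18 + C1*cos(3*t)*exp(t) + C2*exp(t)*sin(3*t).
Apply the initial conditions: y(0) = -7/18 + C1 = 0 and y'(0) = 7/9 + C1 + 3*C2 = -3. Solving gives C1 = 7/18, C2 = -25/18.

y = -7*exp(-2*t)/18 - 25*exp(t)*sin(3*t)/18 + 7*cos(3*t)*exp(t)/18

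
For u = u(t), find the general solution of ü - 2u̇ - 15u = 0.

Characteristic equation r² - 2r - 15 = 0 factors as (r - 5)(r + 3) = 0, so r = 5, -3.
Hence u_h = C1*exp(5*t) + C2*exp(-3*t).

u = C1*exp(5*t) + C2*exp(-3*t)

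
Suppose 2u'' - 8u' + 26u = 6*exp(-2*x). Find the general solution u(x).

Divide through by 2: u'' - 4u' + 13u = 3*exp(-2*x).
Characteristic equation r² - 4r + 13 = 0 has discriminant (-4)² - 4·(13) = -36 < 0, so r = 2 ± 3i.
Hence u_h = C1*cos(3*x)*exp(2*x) + C2*exp(2*x)*sin(3*x).
Try u_p = A*exp(-2*x). Substituting into the equation and dividing by exp(-2*x) gives A = 3/25, so u_p = 3*exp(-2*x)/25.

u = 3*exp(-2*x)/25 + C1*cos(3*x)*exp(2*x) + C2*exp(2*x)*sin(3*x)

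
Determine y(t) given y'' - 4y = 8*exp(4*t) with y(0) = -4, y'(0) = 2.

Characteristic equation r² - 4 = 0 factors as (r + 2)(r - 2) = 0, so r = -2, 2.
Hence y_h = C1*exp(-2*t) + C2*exp(2*t).
Try y_p = A*exp(4*t). Substituting into the equation and dividing by exp(4*t) gives A = 2/3, so y_p = 2*exp(4*t)/3.
General solution: y = 2*exp(4*t)/3 + C1*exp(-2*t) + C2*exp(2*t).
Apply the initial conditions: y(0) = 2/3 + C1 + C2 = -4 and y'(0) = 8/3 - 2*C1 + 2*C2 = 2. Solving gives C1 = -13/6, C2 = -5/2.

y = -13*exp(-2*t)/6 - 5*exp(2*t)/2 + 2*exp(4*t)/3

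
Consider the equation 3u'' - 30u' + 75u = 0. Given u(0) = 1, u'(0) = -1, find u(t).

u = -6*t*exp(5*t) + exp(5*t)

Divide through by 3: u'' - 10u' + 25u = 0.
Characteristic equation r² - 10r + 25 = 0 has discriminant (-10)² - 4·(25) = 0, so r = 5 is a repeated root.
Hence u_h = (C1 + C2*t)*exp(5*t).
Apply the initial conditions: u(0) = C1 = 1 and u'(0) = C2 + 5*C1 = -1. Solving gives C1 = 1, C2 = -6.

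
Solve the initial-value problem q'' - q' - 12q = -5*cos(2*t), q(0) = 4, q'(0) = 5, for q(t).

q = sin(2*t)/26 + 4*cos(2*t)/13 + 16*exp(4*t)/7 + 128*exp(-3*t)/91

Characteristic equation r² - r - 12 = 0 factors as (r + 3)(r - 4) = 0, so r = -3, 4.
Hence q_h = C1*exp(-3*t) + C2*exp(4*t).
Try q_p = A*cos(2*t) + B*sin(2*t). Substituting and equating the coefficients of cos(2t) and sin(2t) gives A = 4/13, B = 1/26, so q_p = sin(2*t)/26 + 4*cos(2*t)/13.
General solution: q = sin(2*t)/26 + 4*cos(2*t)/13 + C1*exp(-3*t) + C2*exp(4*t).
Apply the initial conditions: q(0) = 4/13 + C1 + C2 = 4 and q'(0) = 1/13 - 3*C1 + 4*C2 = 5. Solving gives C1 = 128/91, C2 = 16/7.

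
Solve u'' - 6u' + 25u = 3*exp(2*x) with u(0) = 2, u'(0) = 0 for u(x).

Characteristic equation r² - 6r + 25 = 0 has discriminant (-6)² - 4·(25) = -64 < 0, so r = 3 ± 4i.
Hence u_h = C1*cos(4*x)*exp(3*x) + C2*exp(3*x)*sin(4*x).
Try u_p = A*exp(2*x). Substituting into the equation and dividing by exp(2*x) gives A = 3/17, so u_p = 3*exp(2*x)/17.
General solution: u = 3*exp(2*x)/17 + C1*cos(4*x)*exp(3*x) + C2*exp(3*x)*sin(4*x).
Apply the initial conditions: u(0) = 3/17 + C1 = 2 and u'(0) = 6/17 + 3*C1 + 4*C2 = 0. Solving gives C1 = 31/17, C2 = -99/68.

u = 3*exp(2*x)/17 - 99*exp(3*x)*sin(4*x)/68 + 31*cos(4*x)*exp(3*x)/17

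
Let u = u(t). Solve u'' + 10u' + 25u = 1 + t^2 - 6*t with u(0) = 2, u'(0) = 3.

Characteristic equation r² + 10r + 25 = 0 has discriminant (10)² - 4·(25) = 0, so r = -5 is a repeated root.
Hence u_h = (C1 + C2*t)*exp(-5*t).
For the particular solution try u_p = A0 + A1*t + A2*t^2. Substituting and matching coefficients of each power of t gives A0 = 91/625, A1 = -34/125, A2 = 1/25, so u_p = 91/625 - 34*t/125 + t^2/25.
General solution: u = 91/625 - 34*t/125 + t^2/25 + C1*exp(-5*t) + C2*t*exp(-5*t).
Apply the initial conditions: u(0) = 91/625 + C1 = 2 and u'(0) = -34/125 + C2 - 5*C1 = 3. Solving gives C1 = 1159/625, C2 = 1568/125.

u = 91/625 - 34*t/125 + t**2/25 + 1159*exp(-5*t)/625 + 1568*t*exp(-5*t)/125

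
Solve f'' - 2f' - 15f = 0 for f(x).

f = C1*exp(5*x) + C2*exp(-3*x)

Characteristic equation r² - 2r - 15 = 0 factors as (r - 5)(r + 3) = 0, so r = 5, -3.
Hence f_h = C1*exp(5*x) + C2*exp(-3*x).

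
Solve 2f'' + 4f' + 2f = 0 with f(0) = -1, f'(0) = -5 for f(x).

Divide through by 2: f'' + 2f' + f = 0.
Characteristic equation r² + 2r + 1 = 0 has discriminant (2)² - 4·(1) = 0, so r = -1 is a repeated root.
Hence f_h = (C1 + C2*x)*exp(-x).
Apply the initial conditions: f(0) = C1 = -1 and f'(0) = C2 - C1 = -5. Solving gives C1 = -1, C2 = -6.

f = -exp(-x) - 6*x*exp(-x)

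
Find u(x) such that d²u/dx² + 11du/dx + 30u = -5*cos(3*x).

u = -11*sin(3*x)/102 - 7*cos(3*x)/102 + C1*exp(-6*x) + C2*exp(-5*x)

Characteristic equation r² + 11r + 30 = 0 factors as (r + 6)(r + 5) = 0, so r = -6, -5.
Hence u_h = C1*exp(-6*x) + C2*exp(-5*x).
Try u_p = A*cos(3*x) + B*sin(3*x). Substituting and equating the coefficients of cos(3x) and sin(3x) gives A = -7/102, B = -11/102, so u_p = -11*sin(3*x)/102 - 7*cos(3*x)/102.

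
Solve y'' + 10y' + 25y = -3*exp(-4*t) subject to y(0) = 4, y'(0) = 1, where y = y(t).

y = -3*exp(-4*t) + 7*exp(-5*t) + 24*t*exp(-5*t)

Characteristic equation r² + 10r + 25 = 0 has discriminant (10)² - 4·(25) = 0, so r = -5 is a repeated root.
Hence y_h = (C1 + C2*t)*exp(-5*t).
Try y_p = A*exp(-4*t). Substituting into the equation and dividing by exp(-4*t) gives A = -3, so y_p = -3*exp(-4*t).
General solution: y = -3*exp(-4*t) + C1*exp(-5*t) + C2*t*exp(-5*t).
Apply the initial conditions: y(0) = -3 + C1 = 4 and y'(0) = 12 + C2 - 5*C1 = 1. Solving gives C1 = 7, C2 = 24.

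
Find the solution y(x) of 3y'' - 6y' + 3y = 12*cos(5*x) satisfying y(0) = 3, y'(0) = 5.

Divide through by 3: y'' - 2y' + y = 4*cos(5*x).
Characteristic equation r² - 2r + 1 = 0 has discriminant (-2)² - 4·(1) = 0, so r = 1 is a repeated root.
Hence y_h = (C1 + C2*x)*exp(x).
Try y_p = A*cos(5*x) + B*sin(5*x). Substituting and equating the coefficients of cos(5x) and sin(5x) gives A = -24/169, B = -10/169, so y_p = -24*cos(5*x)/169 - 10*sin(5*x)/169.
General solution: y = -24*cos(5*x)/169 - 10*sin(5*x)/169 + C1*exp(x) + C2*x*exp(x).
Apply the initial conditions: y(0) = -24/169 + C1 = 3 and y'(0) = -50/169 + C1 + C2 = 5. Solving gives C1 = 531/169, C2 = 28/13.

y = -24*cos(5*x)/169 - 10*sin(5*x)/169 + 531*exp(x)/169 + 28*x*exp(x)/13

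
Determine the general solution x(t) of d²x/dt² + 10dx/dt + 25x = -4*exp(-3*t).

x = -exp(-3*t) + C1*exp(-5*t) + C2*t*exp(-5*t)

Characteristic equation r² + 10r + 25 = 0 has discriminant (10)² - 4·(25) = 0, so r = -5 is a repeated root.
Hence x_h = (C1 + C2*t)*exp(-5*t).
Try x_p = A*exp(-3*t). Substituting into the equation and dividing by exp(-3*t) gives A = -1, so x_p = -exp(-3*t).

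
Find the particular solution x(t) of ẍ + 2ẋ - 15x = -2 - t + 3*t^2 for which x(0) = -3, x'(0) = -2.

x = 122/1125 - 457*exp(-5*t)/500 - 79*exp(3*t)/36 - t**2/5 + t/75

Characteristic equation r² + 2r - 15 = 0 factors as (r + 5)(r - 3) = 0, so r = -5, 3.
Hence x_h = C1*exp(-5*t) + C2*exp(3*t).
For the particular solution try x_p = A0 + A1*t + A2*t^2. Substituting and matching coefficients of each power of t gives A0 = 122/1125, A1 = 1/75, A2 = -1/5, so x_p = 122/1125 - t^2/5 + t/75.
General solution: x = 122/1125 - t^2/5 + t/75 + C1*exp(-5*t) + C2*exp(3*t).
Apply the initial conditions: x(0) = 122/1125 + C1 + C2 = -3 and x'(0) = 1/75 - 5*C1 + 3*C2 = -2. Solving gives C1 = -457/500, C2 = -79/36.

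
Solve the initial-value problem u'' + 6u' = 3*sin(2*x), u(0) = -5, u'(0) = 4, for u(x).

u = -49/12 - 83*exp(-6*x)/120 - 9*cos(2*x)/40 - 3*sin(2*x)/40

Characteristic equation r² + 6r = 0 factors as (r + 6)r = 0, so r = -6, 0.
Hence u_h = C1*exp(-6*x) + C2.
Try u_p = A*cos(2*x) + B*sin(2*x). Substituting and equating the coefficients of cos(2x) and sin(2x) gives A = -9/40, B = -3/40, so u_p = -9*cos(2*x)/40 - 3*sin(2*x)/40.
General solution: u = C2 - 9*cos(2*x)/40 - 3*sin(2*x)/40 + C1*exp(-6*x).
Apply the initial conditions: u(0) = -9/40 + C1 + C2 = -5 and u'(0) = -3/20 - 6*C1 = 4. Solving gives C1 = -83/120, C2 = -49/12.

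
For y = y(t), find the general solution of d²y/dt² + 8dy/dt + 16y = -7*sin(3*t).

Characteristic equation r² + 8r + 16 = 0 has discriminant (8)² - 4·(16) = 0, so r = -4 is a repeated root.
Hence y_h = (C1 + C2*t)*exp(-4*t).
Try y_p = A*cos(3*t) + B*sin(3*t). Substituting and equating the coefficients of cos(3t) and sin(3t) gives A = 168/625, B = -49/625, so y_p = -49*sin(3*t)/625 + 168*cos(3*t)/625.

y = -49*sin(3*t)/625 + 168*cos(3*t)/625 + C1*exp(-4*t) + C2*t*exp(-4*t)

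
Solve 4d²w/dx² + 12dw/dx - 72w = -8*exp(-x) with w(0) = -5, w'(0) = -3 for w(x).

w = -67*exp(3*x)/18 - 62*exp(-6*x)/45 + exp(-x)/10

Divide through by 4: w'' + 3w' - 18w = -2*exp(-x).
Characteristic equation r² + 3r - 18 = 0 factors as (r - 3)(r + 6) = 0, so r = 3, -6.
Hence w_h = C1*exp(3*x) + C2*exp(-6*x).
Try w_p = A*exp(-x). Substituting into the equation and dividing by exp(-x) gives A = 1/10, so w_p = exp(-x)/10.
General solution: w = exp(-x)/10 + C1*exp(3*x) + C2*exp(-6*x).
Apply the initial conditions: w(0) = 1/10 + C1 + C2 = -5 and w'(0) = -1/10 - 6*C2 + 3*C1 = -3. Solving gives C1 = -67/18, C2 = -62/45.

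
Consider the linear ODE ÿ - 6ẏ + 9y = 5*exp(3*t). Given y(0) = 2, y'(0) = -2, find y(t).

Characteristic equation r² - 6r + 9 = 0 has discriminant (-6)² - 4·(9) = 0, so r = 3 is a repeated root.
Hence y_h = (C1 + C2*t)*exp(3*t).
Since exp(3*t) solves the homogeneous equation (r = 3 is a root of multiplicity 2), multiply the trial by t^2. Try y_p = A*t^2*exp(3*t). Substituting into the equation and dividing by exp(3*t) gives A = 5/2, so y_p = 5*t^2*exp(3*t)/2.
General solution: y = C1*exp(3*t) + 5*t^2*exp(3*t)/2 + C2*t*exp(3*t).
Apply the initial conditions: y(0) = C1 = 2 and y'(0) = C2 + 3*C1 = -2. Solving gives C1 = 2, C2 = -8.

y = 2*exp(3*t) - 8*t*exp(3*t) + 5*t**2*exp(3*t)/2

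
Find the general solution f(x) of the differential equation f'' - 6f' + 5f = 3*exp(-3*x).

Characteristic equation r² - 6r + 5 = 0 factors as (r - 1)(r - 5) = 0, so r = 1, 5.
Hence f_h = C1*exp(x) + C2*exp(5*x).
Try f_p = A*exp(-3*x). Substituting into the equation and dividing by exp(-3*x) gives A = 3/32, so f_p = 3*exp(-3*x)/32.

f = 3*exp(-3*x)/32 + C1*exp(x) + C2*exp(5*x)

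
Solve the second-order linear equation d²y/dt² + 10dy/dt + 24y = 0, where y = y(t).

y = C1*exp(-4*t) + C2*exp(-6*t)

Characteristic equation r² + 10r + 24 = 0 factors as (r + 4)(r + 6) = 0, so r = -4, -6.
Hence y_h = C1*exp(-4*t) + C2*exp(-6*t).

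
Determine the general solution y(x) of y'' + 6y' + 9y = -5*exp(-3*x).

y = C1*exp(-3*x) - 5*x**2*exp(-3*x)/2 + C2*x*exp(-3*x)

Characteristic equation r² + 6r + 9 = 0 has discriminant (6)² - 4·(9) = 0, so r = -3 is a repeated root.
Hence y_h = (C1 + C2*x)*exp(-3*x).
Since exp(-3*x) solves the homogeneous equation (r = -3 is a root of multiplicity 2), multiply the trial by x^2. Try y_p = A*x^2*exp(-3*x). Substituting into the equation and dividing by exp(-3*x) gives A = -5/2, so y_p = -5*x^2*exp(-3*x)/2.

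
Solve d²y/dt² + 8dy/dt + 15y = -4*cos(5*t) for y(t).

y = -8*sin(5*t)/85 + 2*cos(5*t)/85 + C1*exp(-3*t) + C2*exp(-5*t)

Characteristic equation r² + 8r + 15 = 0 factors as (r + 3)(r + 5) = 0, so r = -3, -5.
Hence y_h = C1*exp(-3*t) + C2*exp(-5*t).
Try y_p = A*cos(5*t) + B*sin(5*t). Substituting and equating the coefficients of cos(5t) and sin(5t) gives A = 2/85, B = -8/85, so y_p = -8*sin(5*t)/85 + 2*cos(5*t)/85.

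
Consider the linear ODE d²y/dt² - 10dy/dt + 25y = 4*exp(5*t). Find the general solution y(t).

y = C1*exp(5*t) + 2*t**2*exp(5*t) + C2*t*exp(5*t)

Characteristic equation r² - 10r + 25 = 0 has discriminant (-10)² - 4·(25) = 0, so r = 5 is a repeated root.
Hence y_h = (C1 + C2*t)*exp(5*t).
Since exp(5*t) solves the homogeneous equation (r = 5 is a root of multiplicity 2), multiply the trial by t^2. Try y_p = A*t^2*exp(5*t). Substituting into the equation and dividing by exp(5*t) gives A = 2, so y_p = 2*t^2*exp(5*t).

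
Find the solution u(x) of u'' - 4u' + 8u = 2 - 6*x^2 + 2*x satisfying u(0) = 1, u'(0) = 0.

Characteristic equation r² - 4r + 8 = 0 has discriminant (-4)² - 4·(8) = -16 < 0, so r = 2 ± 2i.
Hence u_h = C1*cos(2*x)*exp(2*x) + C2*exp(2*x)*sin(2*x).
For the particular solution try u_p = A0 + A1*x + A2*x^2. Substituting and matching coefficients of each power of x gives A0 = 3/16, A1 = -1/2, A2 = -3/4, so u_p = 3/16 - 3*x^2/4 - x/2.
General solution: u = 3/16 - 3*x^2/4 - x/2 + C1*cos(2*x)*exp(2*x) + C2*exp(2*x)*sin(2*x).
Apply the initial conditions: u(0) = 3/16 + C1 = 1 and u'(0) = -1/2 + 2*C1 + 2*C2 = 0. Solving gives C1 = 13/16, C2 = -9/16.

u = 3/16 - 3*x**2/4 - x/2 - 9*exp(2*x)*sin(2*x)/16 + 13*cos(2*x)*exp(2*x)/16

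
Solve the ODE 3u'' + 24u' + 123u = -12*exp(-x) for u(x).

Divide through by 3: u'' + 8u' + 41u = -4*exp(-x).
Characteristic equation r² + 8r + 41 = 0 has discriminant (8)² - 4·(41) = -100 < 0, so r = -4 ± 5i.
Hence u_h = C1*cos(5*x)*exp(-4*x) + C2*exp(-4*x)*sin(5*x).
Try u_p = A*exp(-x). Substituting into the equation and dividing by exp(-x) gives A = -2/17, so u_p = -2*exp(-x)/17.

u = -2*exp(-x)/17 + C1*cos(5*x)*exp(-4*x) + C2*exp(-4*x)*sin(5*x)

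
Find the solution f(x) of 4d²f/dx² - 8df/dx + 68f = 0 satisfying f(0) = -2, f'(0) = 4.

Divide through by 4: f'' - 2f' + 17f = 0.
Characteristic equation r² - 2r + 17 = 0 has discriminant (-2)² - 4·(17) = -64 < 0, so r = 1 ± 4i.
Hence f_h = C1*cos(4*x)*exp(x) + C2*exp(x)*sin(4*x).
Apply the initial conditions: f(0) = C1 = -2 and f'(0) = C1 + 4*C2 = 4. Solving gives C1 = -2, C2 = 3/2.

f = -2*cos(4*x)*exp(x) + 3*exp(x)*sin(4*x)/2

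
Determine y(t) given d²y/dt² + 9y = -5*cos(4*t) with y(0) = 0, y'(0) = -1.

Characteristic equation r² + 9 = 0 has discriminant (0)² - 4·(9) = -36 < 0, so r = ± 3i.
Hence y_h = C1*cos(3*t) + C2*sin(3*t).
Try y_p = A*cos(4*t) + B*sin(4*t). Substituting and equating the coefficients of cos(4t) and sin(4t) gives A = 5/7, B = 0, so y_p = 5*cos(4*t)/7.
General solution: y = 5*cos(4*t)/7 + C1*cos(3*t) + C2*sin(3*t).
Apply the initial conditions: y(0) = 5/7 + C1 = 0 and y'(0) = 3*C2 = -1. Solving gives C1 = -5/7, C2 = -1/3.

y = -5*cos(3*t)/7 - sin(3*t)/3 + 5*cos(4*t)/7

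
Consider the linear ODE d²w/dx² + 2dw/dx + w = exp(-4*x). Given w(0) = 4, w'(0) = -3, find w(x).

Characteristic equation r² + 2r + 1 = 0 has discriminant (2)² - 4·(1) = 0, so r = -1 is a repeated root.
Hence w_h = (C1 + C2*x)*exp(-x).
Try w_p = A*exp(-4*x). Substituting into the equation and dividing by exp(-4*x) gives A = 1/9, so w_p = exp(-4*x)/9.
General solution: w = exp(-4*x)/9 + C1*exp(-x) + C2*x*exp(-x).
Apply the initial conditions: w(0) = 1/9 + C1 = 4 and w'(0) = -4/9 + C2 - C1 = -3. Solving gives C1 = 35/9, C2 = 4/3.

w = exp(-4*x)/9 + 35*exp(-x)/9 + 4*x*exp(-x)/3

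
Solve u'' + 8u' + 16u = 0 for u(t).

Characteristic equation r² + 8r + 16 = 0 has discriminant (8)² - 4·(16) = 0, so r = -4 is a repeated root.
Hence u_h = (C1 + C2*t)*exp(-4*t).

u = C1*exp(-4*t) + C2*t*exp(-4*t)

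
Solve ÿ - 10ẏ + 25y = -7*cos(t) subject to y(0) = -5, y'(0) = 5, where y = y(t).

y = -803*exp(5*t)/169 - 42*cos(t)/169 + 35*sin(t)/338 + 745*t*exp(5*t)/26

Characteristic equation r² - 10r + 25 = 0 has discriminant (-10)² - 4·(25) = 0, so r = 5 is a repeated root.
Hence y_h = (C1 + C2*t)*exp(5*t).
Try y_p = A*cos(t) + B*sin(t). Substituting and equating the coefficients of cos(t) and sin(t) gives A = -42/169, B = 35/338, so y_p = -42*cos(t)/169 + 35*sin(t)/338.
General solution: y = -42*cos(t)/169 + 35*sin(t)/338 + C1*exp(5*t) + C2*t*exp(5*t).
Apply the initial conditions: y(0) = -42/169 + C1 = -5 and y'(0) = 35/338 + C2 + 5*C1 = 5. Solving gives C1 = -803/169, C2 = 745/26.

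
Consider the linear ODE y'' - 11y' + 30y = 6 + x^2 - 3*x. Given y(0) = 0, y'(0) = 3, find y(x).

Characteristic equation r² - 11r + 30 = 0 factors as (r - 6)(r - 5) = 0, so r = 6, 5.
Hence y_h = C1*exp(6*x) + C2*exp(5*x).
For the particular solution try y_p = A0 + A1*x + A2*x^2. Substituting and matching coefficients of each power of x gives A0 = 574/3375, A1 = -17/225, A2 = 1/30, so y_p = 574/3375 - 17*x/225 + x^2/30.
General solution: y = 574/3375 - 17*x/225 + x^2/30 + C1*exp(6*x) + C2*exp(5*x).
Apply the initial conditions: y(0) = 574/3375 + C1 + C2 = 0 and y'(0) = -17/225 + 5*C2 + 6*C1 = 3. Solving gives C1 = 106/27, C2 = -512/125.

y = 574/3375 - 512*exp(5*x)/125 - 17*x/225 + x**2/30 + 106*exp(6*x)/27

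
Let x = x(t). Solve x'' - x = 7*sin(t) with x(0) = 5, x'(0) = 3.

Characteristic equation r² - 1 = 0 factors as (r + 1)(r - 1) = 0, so r = -1, 1.
Hence x_h = C1*exp(-t) + C2*exp(t).
Try x_p = A*cos(t) + B*sin(t). Substituting and equating the coefficients of cos(t) and sin(t) gives A = 0, B = -7/2, so x_p = -7*sin(t)/2.
General solution: x = -7*sin(t)/2 + C1*exp(-t) + C2*exp(t).
Apply the initial conditions: x(0) = C1 + C2 = 5 and x'(0) = -7/2 + C2 - C1 = 3. Solving gives C1 = -3/4, C2 = 23/4.

x = -7*sin(t)/2 - 3*exp(-t)/4 + 23*exp(t)/4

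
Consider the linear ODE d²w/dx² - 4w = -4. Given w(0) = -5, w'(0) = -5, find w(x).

w = 1 - 17*exp(2*x)/4 - 7*exp(-2*x)/4

Characteristic equation r² - 4 = 0 factors as (r - 2)(r + 2) = 0, so r = 2, -2.
Hence w_h = C1*exp(2*x) + C2*exp(-2*x).
For the particular solution try w_p = A0. Substituting and matching coefficients of each power of x gives A0 = 1, so w_p = 1.
General solution: w = 1 + C1*exp(2*x) + C2*exp(-2*x).
Apply the initial conditions: w(0) = 1 + C1 + C2 = -5 and w'(0) = -2*C2 + 2*C1 = -5. Solving gives C1 = -17/4, C2 = -7/4.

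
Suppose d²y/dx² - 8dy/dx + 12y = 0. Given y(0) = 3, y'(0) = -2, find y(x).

Characteristic equation r² - 8r + 12 = 0 factors as (r - 2)(r - 6) = 0, so r = 2, 6.
Hence y_h = C1*exp(2*x) + C2*exp(6*x).
Apply the initial conditions: y(0) = C1 + C2 = 3 and y'(0) = 2*C1 + 6*C2 = -2. Solving gives C1 = 5, C2 = -2.

y = -2*exp(6*x) + 5*exp(2*x)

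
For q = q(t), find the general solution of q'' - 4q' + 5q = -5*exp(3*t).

q = -5*exp(3*t)/2 + C1*cos(t)*exp(2*t) + C2*exp(2*t)*sin(t)

Characteristic equation r² - 4r + 5 = 0 has discriminant (-4)² - 4·(5) = -4 < 0, so r = 2 ± i.
Hence q_h = C1*cos(t)*exp(2*t) + C2*exp(2*t)*sin(t).
Try q_p = A*exp(3*t). Substituting into the equation and dividing by exp(3*t) gives A = -5/2, so q_p = -5*exp(3*t)/2.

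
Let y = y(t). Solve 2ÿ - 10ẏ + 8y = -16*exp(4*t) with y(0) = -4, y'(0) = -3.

y = -47*exp(t)/9 + 11*exp(4*t)/9 - 8*t*exp(4*t)/3

Divide through by 2: y'' - 5y' + 4y = -8*exp(4*t).
Characteristic equation r² - 5r + 4 = 0 factors as (r - 4)(r - 1) = 0, so r = 4, 1.
Hence y_h = C1*exp(4*t) + C2*exp(t).
Since exp(4*t) solves the homogeneous equation (r = 4 is a root of multiplicity 1), multiply the trial by t. Try y_p = A*t*exp(4*t). Substituting into the equation and dividing by exp(4*t) gives A = -8/3, so y_p = -8*t*exp(4*t)/3.
General solution: y = C1*exp(4*t) + C2*exp(t) - 8*t*exp(4*t)/3.
Apply the initial conditions: y(0) = C1 + C2 = -4 and y'(0) = -8/3 + C2 + 4*C1 = -3. Solving gives C1 = 11/9, C2 = -47/9.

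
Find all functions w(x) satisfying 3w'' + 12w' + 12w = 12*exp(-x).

Divide through by 3: w'' + 4w' + 4w = 4*exp(-x).
Characteristic equation r² + 4r + 4 = 0 has discriminant (4)² - 4·(4) = 0, so r = -2 is a repeated root.
Hence w_h = (C1 + C2*x)*exp(-2*x).
Try w_p = A*exp(-x). Substituting into the equation and dividing by exp(-x) gives A = 4, so w_p = 4*exp(-x).

w = 4*exp(-x) + C1*exp(-2*x) + C2*x*exp(-2*x)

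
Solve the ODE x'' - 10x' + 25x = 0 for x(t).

Characteristic equation r² - 10r + 25 = 0 has discriminant (-10)² - 4·(25) = 0, so r = 5 is a repeated root.
Hence x_h = (C1 + C2*t)*exp(5*t).

x = C1*exp(5*t) + C2*t*exp(5*t)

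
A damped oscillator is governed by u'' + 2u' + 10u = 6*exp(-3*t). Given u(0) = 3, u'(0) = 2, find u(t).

u = 6*exp(-3*t)/13 + 33*cos(3*t)*exp(-t)/13 + 77*exp(-t)*sin(3*t)/39

Characteristic equation r² + 2r + 10 = 0 has discriminant (2)² - 4·(10) = -36 < 0, so r = -1 ± 3i.
Hence u_h = C1*cos(3*t)*exp(-t) + C2*exp(-t)*sin(3*t).
Try u_p = A*exp(-3*t). Substituting into the equation and dividing by exp(-3*t) gives A = 6/13, so u_p = 6*exp(-3*t)/13.
General solution: u = 6*exp(-3*t)/13 + C1*cos(3*t)*exp(-t) + C2*exp(-t)*sin(3*t).
Apply the initial conditions: u(0) = 6/13 + C1 = 3 and u'(0) = -18/13 - C1 + 3*C2 = 2. Solving gives C1 = 33/13, C2 = 77/39.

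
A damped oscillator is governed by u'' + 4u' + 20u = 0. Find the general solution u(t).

Characteristic equation r² + 4r + 20 = 0 has discriminant (4)² - 4·(20) = -64 < 0, so r = -2 ± 4i.
Hence u_h = C1*cos(4*t)*exp(-2*t) + C2*exp(-2*t)*sin(4*t).

u = C1*cos(4*t)*exp(-2*t) + C2*exp(-2*t)*sin(4*t)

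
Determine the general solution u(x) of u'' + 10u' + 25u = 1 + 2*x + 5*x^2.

u = 7/125 - 2*x/25 + x**2/5 + C1*exp(-5*x) + C2*x*exp(-5*x)

Characteristic equation r² + 10r + 25 = 0 has discriminant (10)² - 4·(25) = 0, so r = -5 is a repeated root.
Hence u_h = (C1 + C2*x)*exp(-5*x).
For the particular solution try u_p = A0 + A1*x + A2*x^2. Substituting and matching coefficients of each power of x gives A0 = 7/125, A1 = -2/25, A2 = 1/5, so u_p = 7/125 - 2*x/25 + x^2/5.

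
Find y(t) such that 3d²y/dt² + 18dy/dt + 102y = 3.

y = 1/34 + C1*cos(5*t)*exp(-3*t) + C2*exp(-3*t)*sin(5*t)

Divide through by 3: y'' + 6y' + 34y = 1.
Characteristic equation r² + 6r + 34 = 0 has discriminant (6)² - 4·(34) = -100 < 0, so r = -3 ± 5i.
Hence y_h = C1*cos(5*t)*exp(-3*t) + C2*exp(-3*t)*sin(5*t).
For the particular solution try y_p = A0. Substituting and matching coefficients of each power of t gives A0 = 1/34, so y_p = 1/34.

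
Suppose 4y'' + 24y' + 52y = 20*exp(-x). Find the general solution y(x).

Divide through by 4: y'' + 6y' + 13y = 5*exp(-x).
Characteristic equation r² + 6r + 13 = 0 has discriminant (6)² - 4·(13) = -16 < 0, so r = -3 ± 2i.
Hence y_h = C1*cos(2*x)*exp(-3*x) + C2*exp(-3*x)*sin(2*x).
Try y_p = A*exp(-x). Substituting into the equation and dividing by exp(-x) gives A = 5/8, so y_p = 5*exp(-x)/8.

y = 5*exp(-x)/8 + C1*cos(2*x)*exp(-3*x) + C2*exp(-3*x)*sin(2*x)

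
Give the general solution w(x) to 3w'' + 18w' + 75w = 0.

w = C1*cos(4*x)*exp(-3*x) + C2*exp(-3*x)*sin(4*x)

Divide through by 3: w'' + 6w' + 25w = 0.
Characteristic equation r² + 6r + 25 = 0 has discriminant (6)² - 4·(25) = -64 < 0, so r = -3 ± 4i.
Hence w_h = C1*cos(4*x)*exp(-3*x) + C2*exp(-3*x)*sin(4*x).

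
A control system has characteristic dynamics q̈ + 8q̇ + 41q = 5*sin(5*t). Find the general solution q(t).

q = -25*cos(5*t)/232 + 5*sin(5*t)/116 + C1*cos(5*t)*exp(-4*t) + C2*exp(-4*t)*sin(5*t)

Characteristic equation r² + 8r + 41 = 0 has discriminant (8)² - 4·(41) = -100 < 0, so r = -4 ± 5i.
Hence q_h = C1*cos(5*t)*exp(-4*t) + C2*exp(-4*t)*sin(5*t).
Try q_p = A*cos(5*t) + B*sin(5*t). Substituting and equating the coefficients of cos(5t) and sin(5t) gives A = -25/232, B = 5/116, so q_p = -25*cos(5*t)/232 + 5*sin(5*t)/116.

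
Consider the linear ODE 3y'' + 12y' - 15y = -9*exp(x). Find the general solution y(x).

Divide through by 3: y'' + 4y' - 5y = -3*exp(x).
Characteristic equation r² + 4r - 5 = 0 factors as (r + 5)(r - 1) = 0, so r = -5, 1.
Hence y_h = C1*exp(-5*x) + C2*exp(x).
Since exp(x) solves the homogeneous equation (r = 1 is a root of multiplicity 1), multiply the trial by x. Try y_p = A*x*exp(x). Substituting into the equation and dividing by exp(x) gives A = -1/2, so y_p = -x*exp(x)/2.

y = C1*exp(-5*x) + C2*exp(x) - x*exp(x)/2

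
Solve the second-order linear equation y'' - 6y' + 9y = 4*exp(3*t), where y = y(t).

Characteristic equation r² - 6r + 9 = 0 has discriminant (-6)² - 4·(9) = 0, so r = 3 is a repeated root.
Hence y_h = (C1 + C2*t)*exp(3*t).
Since exp(3*t) solves the homogeneous equation (r = 3 is a root of multiplicity 2), multiply the trial by t^2. Try y_p = A*t^2*exp(3*t). Substituting into the equation and dividing by exp(3*t) gives A = 2, so y_p = 2*t^2*exp(3*t).

y = C1*exp(3*t) + 2*t**2*exp(3*t) + C2*t*exp(3*t)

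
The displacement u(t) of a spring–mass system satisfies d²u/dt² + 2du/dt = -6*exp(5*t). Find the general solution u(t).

Characteristic equation r² + 2r = 0 factors as (r + 2)r = 0, so r = -2, 0.
Hence u_h = C1*exp(-2*t) + C2.
Try u_p = A*exp(5*t). Substituting into the equation and dividing by exp(5*t) gives A = -6/35, so u_p = -6*exp(5*t)/35.

u = C2 - 6*exp(5*t)/35 + C1*exp(-2*t)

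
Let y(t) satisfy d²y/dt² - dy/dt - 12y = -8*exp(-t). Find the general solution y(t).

y = 4*exp(-t)/5 + C1*exp(-3*t) + C2*exp(4*t)

Characteristic equation r² - r - 12 = 0 factors as (r + 3)(r - 4) = 0, so r = -3, 4.
Hence y_h = C1*exp(-3*t) + C2*exp(4*t).
Try y_p = A*exp(-t). Substituting into the equation and dividing by exp(-t) gives A = 4/5, so y_p = 4*exp(-t)/5.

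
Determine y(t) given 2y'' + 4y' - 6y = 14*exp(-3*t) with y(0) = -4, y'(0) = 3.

Divide through by 2: y'' + 2y' - 3y = 7*exp(-3*t).
Characteristic equation r² + 2r - 3 = 0 factors as (r - 1)(r + 3) = 0, so r = 1, -3.
Hence y_h = C1*exp(t) + C2*exp(-3*t).
Since exp(-3*t) solves the homogeneous equation (r = -3 is a root of multiplicity 1), multiply the trial by t. Try y_p = A*t*exp(-3*t). Substituting into the equation and dividing by exp(-3*t) gives A = -7/4, so y_p = -7*t*exp(-3*t)/4.
General solution: y = C1*exp(t) + C2*exp(-3*t) - 7*t*exp(-3*t)/4.
Apply the initial conditions: y(0) = C1 + C2 = -4 and y'(0) = -7/4 + C1 - 3*C2 = 3. Solving gives C1 = -29/16, C2 = -35/16.

y = -35*exp(-3*t)/16 - 29*exp(t)/16 - 7*t*exp(-3*t)/4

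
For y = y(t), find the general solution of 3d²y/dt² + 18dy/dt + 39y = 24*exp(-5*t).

Divide through by 3: y'' + 6y' + 13y = 8*exp(-5*t).
Characteristic equation r² + 6r + 13 = 0 has discriminant (6)² - 4·(13) = -16 < 0, so r = -3 ± 2i.
Hence y_h = C1*cos(2*t)*exp(-3*t) + C2*exp(-3*t)*sin(2*t).
Try y_p = A*exp(-5*t). Substituting into the equation and dividing by exp(-5*t) gives A = 1, so y_p = exp(-5*t).

y = C1*cos(2*t)*exp(-3*t) + C2*exp(-3*t)*sin(2*t) + exp(-5*t)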